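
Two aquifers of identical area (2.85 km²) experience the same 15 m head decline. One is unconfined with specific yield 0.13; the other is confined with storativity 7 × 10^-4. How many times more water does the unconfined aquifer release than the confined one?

ΔV_u / ΔV_c ≈ 186

A = 2.85 km² = 2.85 × 10^6 m²
Unconfined: ΔV_u = Sy × A × Δh = 0.13 × 2.85 × 10^6 × 15 = 5.558 × 10^6 m³
Confined: ΔV_c = S × A × Δh = 7 × 10^-4 × 2.85 × 10^6 × 15 = 29920 m³
Ratio = ΔV_u / ΔV_c = Sy / S = 0.13 / 7 × 10^-4 = 185.7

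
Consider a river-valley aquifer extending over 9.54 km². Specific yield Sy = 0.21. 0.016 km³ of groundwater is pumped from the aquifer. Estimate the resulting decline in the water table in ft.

Δh ≈ 26.2 ft

A = 9.54 km² = 9.54 × 10^6 m²
ΔV = 0.016 km³ = 1.6 × 10^7 m³
Δh = ΔV / (Sy × A) = 1.6 × 10^7 m³ / (0.21 × 9.54 × 10^6 m²) = 7.986 m
Δh = 7.986 m = 26.2 ft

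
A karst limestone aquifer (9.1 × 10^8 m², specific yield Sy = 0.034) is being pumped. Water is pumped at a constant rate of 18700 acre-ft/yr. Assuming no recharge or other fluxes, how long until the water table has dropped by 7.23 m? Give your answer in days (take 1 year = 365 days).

ΔV = Sy × A × Δh = 0.034 × 9.1 × 10^8 × 7.23 = 2.237 × 10^8 m³
Q = 18700 acre-ft/yr = 63190 m³/d
t = ΔV / Q = 2.237 × 10^8 m³ / 63190 m³/d = 3540 d

t ≈ 3540 days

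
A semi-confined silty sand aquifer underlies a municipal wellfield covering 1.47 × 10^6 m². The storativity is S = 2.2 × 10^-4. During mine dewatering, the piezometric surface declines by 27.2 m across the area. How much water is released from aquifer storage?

ΔV = S × A × Δh = 2.2 × 10^-4 × 1.47 × 10^6 m² × 27.2 m = 8796 m³

ΔV ≈ 8800 m³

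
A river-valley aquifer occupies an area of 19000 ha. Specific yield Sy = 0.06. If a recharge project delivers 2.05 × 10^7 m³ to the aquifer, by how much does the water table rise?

A = 19000 ha = 1.9 × 10^8 m²
Δh = ΔV / (Sy × A) = 2.05 × 10^7 m³ / (0.06 × 1.9 × 10^8 m²) = 1.798 m

Δh ≈ 1.8 m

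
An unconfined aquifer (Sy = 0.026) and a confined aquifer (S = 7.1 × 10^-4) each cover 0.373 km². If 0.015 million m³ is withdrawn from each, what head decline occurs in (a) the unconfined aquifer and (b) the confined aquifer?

A = 0.373 km² = 3.73 × 10^5 m²
ΔV = 0.015 million m³ = 15000 m³
Unconfined: Δh_u = ΔV/(Sy·A) = 15000/(0.026 × 3.73 × 10^5) = 1.547 m
Confined: Δh_c = ΔV/(S·A) = 15000/(7.1 × 10^-4 × 3.73 × 10^5) = 56.64 m

Δh_u ≈ 1.55 m; Δh_c ≈ 56.6 m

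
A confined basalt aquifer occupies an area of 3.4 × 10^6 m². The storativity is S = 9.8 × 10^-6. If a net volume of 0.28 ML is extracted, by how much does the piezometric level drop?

Δh ≈ 8.4 m

ΔV = 0.28 ML = 280 m³
Δh = ΔV / (S × A) = 280 m³ / (9.8 × 10^-6 × 3.4 × 10^6 m²) = 8.403 m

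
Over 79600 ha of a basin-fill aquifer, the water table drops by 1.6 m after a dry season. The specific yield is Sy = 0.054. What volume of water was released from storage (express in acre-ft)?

ΔV ≈ 55800 acre-ft

A = 79600 ha = 7.96 × 10^8 m²
ΔV = Sy × A × Δh = 0.054 × 7.96 × 10^8 m² × 1.6 m = 6.877 × 10^7 m³
ΔV = 6.877 × 10^7 m³ = 55760 acre-ft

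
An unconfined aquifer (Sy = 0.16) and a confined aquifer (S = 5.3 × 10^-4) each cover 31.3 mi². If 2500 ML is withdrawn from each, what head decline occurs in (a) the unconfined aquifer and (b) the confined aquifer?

A = 31.3 mi² = 8.107 × 10^7 m²
ΔV = 2500 ML = 2.5 × 10^6 m³
Unconfined: Δh_u = ΔV/(Sy·A) = 2.5 × 10^6/(0.16 × 8.107 × 10^7) = 0.1927 m
Confined: Δh_c = ΔV/(S·A) = 2.5 × 10^6/(5.3 × 10^-4 × 8.107 × 10^7) = 58.19 m

Δh_u ≈ 0.193 m; Δh_c ≈ 58.2 m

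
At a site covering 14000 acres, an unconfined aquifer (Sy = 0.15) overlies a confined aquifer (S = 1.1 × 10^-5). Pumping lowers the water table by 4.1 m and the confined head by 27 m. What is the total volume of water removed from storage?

A = 14000 acres = 5.666 × 10^7 m²
Unconfined: ΔV_u = Sy × A × Δh_u = 0.15 × 5.666 × 10^7 × 4.1 = 3.484 × 10^7 m³
Confined: ΔV_c = S × A × Δh_c = 1.1 × 10^-5 × 5.666 × 10^7 × 27 = 16830 m³
Total ΔV = 3.484 × 10^7 + 16830 = 3.486 × 10^7 m³

ΔV ≈ 3.49 × 10^7 m³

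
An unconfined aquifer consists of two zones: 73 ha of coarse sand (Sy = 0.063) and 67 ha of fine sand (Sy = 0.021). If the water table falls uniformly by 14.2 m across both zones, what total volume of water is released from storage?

A₁ = 73 ha = 7.3 × 10^5 m²; A₂ = 67 ha = 6.7 × 10^5 m²
ΔV₁ = 0.063 × 7.3 × 10^5 × 14.2 = 6.531 × 10^5 m³
ΔV₂ = 0.021 × 6.7 × 10^5 × 14.2 = 1.998 × 10^5 m³
ΔV = ΔV₁ + ΔV₂ = 8.529 × 10^5 m³

ΔV ≈ 8.53 × 10^5 m³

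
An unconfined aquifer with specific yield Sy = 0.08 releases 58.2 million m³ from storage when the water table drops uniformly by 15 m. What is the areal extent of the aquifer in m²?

A ≈ 4.85 × 10^7 m²

ΔV = 58.2 million m³ = 5.82 × 10^7 m³
A = ΔV / (Sy × Δh) = 5.82 × 10^7 / (0.08 × 15) = 4.85 × 10^7 m²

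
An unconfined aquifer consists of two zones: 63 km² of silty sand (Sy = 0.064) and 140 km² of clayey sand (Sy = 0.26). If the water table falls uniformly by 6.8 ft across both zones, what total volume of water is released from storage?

A₁ = 63 km² = 6.3 × 10^7 m²; A₂ = 140 km² = 1.4 × 10^8 m²
Δh = 6.8 ft = 2.073 m
ΔV₁ = 0.064 × 6.3 × 10^7 × 2.073 = 8.357 × 10^6 m³
ΔV₂ = 0.26 × 1.4 × 10^8 × 2.073 = 7.544 × 10^7 m³
ΔV = ΔV₁ + ΔV₂ = 8.38 × 10^7 m³

ΔV ≈ 8.38 × 10^7 m³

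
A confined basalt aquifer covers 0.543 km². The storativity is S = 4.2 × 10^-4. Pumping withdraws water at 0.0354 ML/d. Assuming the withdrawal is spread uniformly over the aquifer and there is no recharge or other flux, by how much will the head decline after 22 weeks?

Δh ≈ 23.9 m

A = 0.543 km² = 5.43 × 10^5 m²
Q = 0.0354 ML/d = 35.4 m³/d
t = 22 weeks = 154 d
ΔV = Q × t = 35.4 m³/d × 154 d = 5452 m³
Δh = ΔV / (S × A) = 5452 / (4.2 × 10^-4 × 5.43 × 10^5) = 23.9 m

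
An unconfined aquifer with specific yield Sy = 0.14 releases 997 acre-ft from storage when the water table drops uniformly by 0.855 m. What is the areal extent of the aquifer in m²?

A ≈ 1.03 × 10^7 m²

ΔV = 997 acre-ft = 1.23 × 10^6 m³
A = ΔV / (Sy × Δh) = 1.23 × 10^6 / (0.14 × 0.855) = 1.027 × 10^7 m²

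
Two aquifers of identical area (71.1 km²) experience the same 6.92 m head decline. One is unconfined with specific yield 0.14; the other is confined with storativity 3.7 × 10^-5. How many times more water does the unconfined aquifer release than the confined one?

A = 71.1 km² = 7.11 × 10^7 m²
Unconfined: ΔV_u = Sy × A × Δh = 0.14 × 7.11 × 10^7 × 6.92 = 6.888 × 10^7 m³
Confined: ΔV_c = S × A × Δh = 3.7 × 10^-5 × 7.11 × 10^7 × 6.92 = 18200 m³
Ratio = ΔV_u / ΔV_c = Sy / S = 0.14 / 3.7 × 10^-5 = 3784

ΔV_u / ΔV_c ≈ 3780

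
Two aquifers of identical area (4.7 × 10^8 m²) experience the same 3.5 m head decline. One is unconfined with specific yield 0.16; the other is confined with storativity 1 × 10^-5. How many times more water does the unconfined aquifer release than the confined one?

ΔV_u / ΔV_c ≈ 16000

Unconfined: ΔV_u = Sy × A × Δh = 0.16 × 4.7 × 10^8 × 3.5 = 2.632 × 10^8 m³
Confined: ΔV_c = S × A × Δh = 1 × 10^-5 × 4.7 × 10^8 × 3.5 = 16450 m³
Ratio = ΔV_u / ΔV_c = Sy / S = 0.16 / 1 × 10^-5 = 16000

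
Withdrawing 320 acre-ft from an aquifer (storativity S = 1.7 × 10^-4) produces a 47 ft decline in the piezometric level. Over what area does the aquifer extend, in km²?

A ≈ 162 km²

Δh = 47 ft = 14.33 m
ΔV = 320 acre-ft = 3.947 × 10^5 m³
A = ΔV / (S × Δh) = 3.947 × 10^5 / (1.7 × 10^-4 × 14.33) = 1.621 × 10^8 m²
A = 1.621 × 10^8 m² = 162.1 km²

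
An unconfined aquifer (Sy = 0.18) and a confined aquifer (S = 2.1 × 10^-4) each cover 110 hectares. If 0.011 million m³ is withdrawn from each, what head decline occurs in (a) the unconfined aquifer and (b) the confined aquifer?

Δh_u ≈ 0.0556 m; Δh_c ≈ 47.6 m

A = 110 hectares = 1.1 × 10^6 m²
ΔV = 0.011 million m³ = 11000 m³
Unconfined: Δh_u = ΔV/(Sy·A) = 11000/(0.18 × 1.1 × 10^6) = 0.05556 m
Confined: Δh_c = ΔV/(S·A) = 11000/(2.1 × 10^-4 × 1.1 × 10^6) = 47.62 m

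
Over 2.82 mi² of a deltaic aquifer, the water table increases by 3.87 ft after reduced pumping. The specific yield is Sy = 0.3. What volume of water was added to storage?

A = 2.82 mi² = 7.304 × 10^6 m²
Δh = 3.87 ft = 1.18 m
ΔV = Sy × A × Δh = 0.3 × 7.304 × 10^6 m² × 1.18 m = 2.585 × 10^6 m³

ΔV ≈ 2.58 × 10^6 m³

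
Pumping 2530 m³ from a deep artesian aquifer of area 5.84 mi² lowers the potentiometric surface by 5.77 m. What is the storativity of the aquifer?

S ≈ 2.9 × 10^-5

A = 5.84 mi² = 1.513 × 10^7 m²
S = ΔV / (A × Δh) = 2530 m³ / (1.513 × 10^7 m² × 5.77 m) = 2.899 × 10^-5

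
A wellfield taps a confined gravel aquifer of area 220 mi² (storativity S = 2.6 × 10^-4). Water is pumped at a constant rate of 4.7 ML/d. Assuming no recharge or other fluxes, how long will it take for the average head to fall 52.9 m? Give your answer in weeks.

t ≈ 238 weeks

A = 220 mi² = 5.698 × 10^8 m²
ΔV = S × A × Δh = 2.6 × 10^-4 × 5.698 × 10^8 × 52.9 = 7.837 × 10^6 m³
Q = 4.7 ML/d = 4700 m³/d
t = ΔV / Q = 7.837 × 10^6 m³ / 4700 m³/d = 1667 d
t = 1667 d ≈ 238.2 weeks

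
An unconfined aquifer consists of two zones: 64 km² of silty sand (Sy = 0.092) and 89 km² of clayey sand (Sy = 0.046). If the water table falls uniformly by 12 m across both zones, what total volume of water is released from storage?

ΔV ≈ 1.2 × 10^8 m³

A₁ = 64 km² = 6.4 × 10^7 m²; A₂ = 89 km² = 8.9 × 10^7 m²
ΔV₁ = 0.092 × 6.4 × 10^7 × 12 = 7.066 × 10^7 m³
ΔV₂ = 0.046 × 8.9 × 10^7 × 12 = 4.913 × 10^7 m³
ΔV = ΔV₁ + ΔV₂ = 1.198 × 10^8 m³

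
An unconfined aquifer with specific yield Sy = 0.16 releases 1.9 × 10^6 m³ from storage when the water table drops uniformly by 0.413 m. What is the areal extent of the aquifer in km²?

A ≈ 28.8 km²

A = ΔV / (Sy × Δh) = 1.9 × 10^6 / (0.16 × 0.413) = 2.875 × 10^7 m²
A = 2.875 × 10^7 m² = 28.75 km²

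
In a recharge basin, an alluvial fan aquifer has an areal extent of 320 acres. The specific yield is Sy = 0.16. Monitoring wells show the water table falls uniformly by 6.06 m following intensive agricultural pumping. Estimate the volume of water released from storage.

ΔV ≈ 1.26 × 10^6 m³

A = 320 acres = 1.295 × 10^6 m²
ΔV = Sy × A × Δh = 0.16 × 1.295 × 10^6 m² × 6.06 m = 1.256 × 10^6 m³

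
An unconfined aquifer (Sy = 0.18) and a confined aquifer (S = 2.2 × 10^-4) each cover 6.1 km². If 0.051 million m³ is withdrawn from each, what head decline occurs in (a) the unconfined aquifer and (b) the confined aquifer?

A = 6.1 km² = 6.1 × 10^6 m²
ΔV = 0.051 million m³ = 51000 m³
Unconfined: Δh_u = ΔV/(Sy·A) = 51000/(0.18 × 6.1 × 10^6) = 0.04645 m
Confined: Δh_c = ΔV/(S·A) = 51000/(2.2 × 10^-4 × 6.1 × 10^6) = 38 m

Δh_u ≈ 0.0464 m; Δh_c ≈ 38 m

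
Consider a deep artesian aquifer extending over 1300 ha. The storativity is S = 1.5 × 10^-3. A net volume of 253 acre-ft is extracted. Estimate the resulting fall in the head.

A = 1300 ha = 1.3 × 10^7 m²
ΔV = 253 acre-ft = 3.121 × 10^5 m³
Δh = ΔV / (S × A) = 3.121 × 10^5 m³ / (0.0015 × 1.3 × 10^7 m²) = 16 m

Δh ≈ 16 m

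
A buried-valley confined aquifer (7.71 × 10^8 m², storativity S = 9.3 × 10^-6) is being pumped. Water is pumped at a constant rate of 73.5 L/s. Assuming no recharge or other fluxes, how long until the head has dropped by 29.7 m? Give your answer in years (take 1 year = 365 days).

ΔV = S × A × Δh = 9.3 × 10^-6 × 7.71 × 10^8 × 29.7 = 2.13 × 10^5 m³
Q = 73.5 L/s = 6350 m³/d
t = ΔV / Q = 2.13 × 10^5 m³ / 6350 m³/d = 33.53 d
t = 33.53 d ≈ 0.09188 years

t ≈ 0.0919 years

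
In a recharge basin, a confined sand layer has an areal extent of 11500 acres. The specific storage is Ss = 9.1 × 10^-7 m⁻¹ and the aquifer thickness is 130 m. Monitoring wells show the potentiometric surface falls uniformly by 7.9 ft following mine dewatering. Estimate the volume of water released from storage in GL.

ΔV ≈ 0.0133 GL

S = Ss × b = 9.1 × 10^-7 m⁻¹ × 130 m = 1.183 × 10^-4
A = 11500 acres = 4.654 × 10^7 m²
Δh = 7.9 ft = 2.408 m
ΔV = S × A × Δh = 1.183 × 10^-4 × 4.654 × 10^7 m² × 2.408 m = 13260 m³
ΔV = 13260 m³ = 0.01326 GL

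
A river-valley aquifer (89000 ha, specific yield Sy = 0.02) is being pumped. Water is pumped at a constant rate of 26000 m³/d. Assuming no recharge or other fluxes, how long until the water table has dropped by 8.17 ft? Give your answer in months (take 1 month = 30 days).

t ≈ 56.8 months

A = 89000 ha = 8.9 × 10^8 m²
Δh = 8.17 ft = 2.49 m
ΔV = Sy × A × Δh = 0.02 × 8.9 × 10^8 × 2.49 = 4.433 × 10^7 m³
t = ΔV / Q = 4.433 × 10^7 m³ / 26000 m³/d = 1705 d
t = 1705 d ≈ 56.83 months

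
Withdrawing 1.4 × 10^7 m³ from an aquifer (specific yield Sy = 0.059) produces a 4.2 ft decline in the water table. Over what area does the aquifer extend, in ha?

A ≈ 18500 ha

Δh = 4.2 ft = 1.28 m
A = ΔV / (Sy × Δh) = 1.4 × 10^7 / (0.059 × 1.28) = 1.854 × 10^8 m²
A = 1.854 × 10^8 m² = 18540 ha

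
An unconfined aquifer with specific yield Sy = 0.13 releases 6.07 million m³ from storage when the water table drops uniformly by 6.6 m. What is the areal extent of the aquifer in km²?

A ≈ 7.07 km²

ΔV = 6.07 million m³ = 6.07 × 10^6 m³
A = ΔV / (Sy × Δh) = 6.07 × 10^6 / (0.13 × 6.6) = 7.075 × 10^6 m²
A = 7.075 × 10^6 m² = 7.075 km²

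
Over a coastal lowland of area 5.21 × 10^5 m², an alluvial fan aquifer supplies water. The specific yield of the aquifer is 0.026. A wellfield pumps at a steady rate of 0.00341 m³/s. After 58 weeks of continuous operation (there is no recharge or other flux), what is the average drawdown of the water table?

Q = 0.00341 m³/s = 294.6 m³/d
t = 58 weeks = 406 d
ΔV = Q × t = 294.6 m³/d × 406 d = 1.196 × 10^5 m³
Δh = ΔV / (Sy × A) = 1.196 × 10^5 / (0.026 × 5.21 × 10^5) = 8.83 m

Δh ≈ 8.83 m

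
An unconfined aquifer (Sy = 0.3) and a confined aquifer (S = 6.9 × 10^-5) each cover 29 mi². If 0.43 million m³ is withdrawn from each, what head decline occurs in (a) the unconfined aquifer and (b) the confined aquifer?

Δh_u ≈ 0.0191 m; Δh_c ≈ 83 m

A = 29 mi² = 7.511 × 10^7 m²
ΔV = 0.43 million m³ = 4.3 × 10^5 m³
Unconfined: Δh_u = ΔV/(Sy·A) = 4.3 × 10^5/(0.3 × 7.511 × 10^7) = 0.01908 m
Confined: Δh_c = ΔV/(S·A) = 4.3 × 10^5/(6.9 × 10^-5 × 7.511 × 10^7) = 82.97 m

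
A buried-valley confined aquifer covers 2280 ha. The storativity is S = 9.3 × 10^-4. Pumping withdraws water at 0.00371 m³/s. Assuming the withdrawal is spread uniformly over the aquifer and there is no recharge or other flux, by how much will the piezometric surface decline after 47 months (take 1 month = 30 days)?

Δh ≈ 21.3 m

A = 2280 ha = 2.28 × 10^7 m²
Q = 0.00371 m³/s = 320.5 m³/d
t = 47 months = 1410 d
ΔV = Q × t = 320.5 m³/d × 1410 d = 4.52 × 10^5 m³
Δh = ΔV / (S × A) = 4.52 × 10^5 / (9.3 × 10^-4 × 2.28 × 10^7) = 21.32 m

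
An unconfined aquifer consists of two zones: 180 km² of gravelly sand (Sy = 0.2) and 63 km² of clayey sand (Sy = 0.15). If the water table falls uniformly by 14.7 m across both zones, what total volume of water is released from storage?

ΔV ≈ 6.68 × 10^8 m³

A₁ = 180 km² = 1.8 × 10^8 m²; A₂ = 63 km² = 6.3 × 10^7 m²
ΔV₁ = 0.2 × 1.8 × 10^8 × 14.7 = 5.292 × 10^8 m³
ΔV₂ = 0.15 × 6.3 × 10^7 × 14.7 = 1.389 × 10^8 m³
ΔV = ΔV₁ + ΔV₂ = 6.681 × 10^8 m³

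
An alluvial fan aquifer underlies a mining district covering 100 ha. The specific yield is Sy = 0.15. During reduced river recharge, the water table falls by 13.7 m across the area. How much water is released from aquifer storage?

ΔV ≈ 2.06 × 10^6 m³

A = 100 ha = 1 × 10^6 m²
ΔV = Sy × A × Δh = 0.15 × 1 × 10^6 m² × 13.7 m = 2.055 × 10^6 m³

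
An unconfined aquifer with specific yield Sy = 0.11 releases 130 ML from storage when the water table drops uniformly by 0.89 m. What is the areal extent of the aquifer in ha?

ΔV = 130 ML = 1.3 × 10^5 m³
A = ΔV / (Sy × Δh) = 1.3 × 10^5 / (0.11 × 0.89) = 1.328 × 10^6 m²
A = 1.328 × 10^6 m² = 132.8 ha

A ≈ 133 ha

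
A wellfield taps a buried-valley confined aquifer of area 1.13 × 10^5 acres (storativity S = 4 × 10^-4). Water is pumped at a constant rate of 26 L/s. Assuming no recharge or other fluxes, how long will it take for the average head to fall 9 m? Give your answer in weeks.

t ≈ 105 weeks

A = 1.13 × 10^5 acres = 4.573 × 10^8 m²
ΔV = S × A × Δh = 4 × 10^-4 × 4.573 × 10^8 × 9 = 1.646 × 10^6 m³
Q = 26 L/s = 2246 m³/d
t = ΔV / Q = 1.646 × 10^6 m³ / 2246 m³/d = 732.8 d
t = 732.8 d ≈ 104.7 weeks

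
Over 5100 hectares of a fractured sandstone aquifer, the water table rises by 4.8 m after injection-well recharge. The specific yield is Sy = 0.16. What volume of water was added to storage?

ΔV ≈ 3.92 × 10^7 m³

A = 5100 hectares = 5.1 × 10^7 m²
ΔV = Sy × A × Δh = 0.16 × 5.1 × 10^7 m² × 4.8 m = 3.917 × 10^7 m³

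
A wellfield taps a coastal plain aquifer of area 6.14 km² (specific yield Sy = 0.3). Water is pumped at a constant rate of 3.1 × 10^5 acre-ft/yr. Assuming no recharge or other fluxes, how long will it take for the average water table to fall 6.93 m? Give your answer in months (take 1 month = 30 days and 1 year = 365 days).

t ≈ 0.406 months

A = 6.14 km² = 6.14 × 10^6 m²
ΔV = Sy × A × Δh = 0.3 × 6.14 × 10^6 × 6.93 = 1.277 × 10^7 m³
Q = 3.1 × 10^5 acre-ft/yr = 1.048 × 10^6 m³/d
t = ΔV / Q = 1.277 × 10^7 m³ / 1.048 × 10^6 m³/d = 12.18 d
t = 12.18 d ≈ 0.4062 months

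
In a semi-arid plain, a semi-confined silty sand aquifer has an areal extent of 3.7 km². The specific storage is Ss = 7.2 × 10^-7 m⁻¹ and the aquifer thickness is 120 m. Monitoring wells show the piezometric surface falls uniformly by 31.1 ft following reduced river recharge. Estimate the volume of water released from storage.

S = Ss × b = 7.2 × 10^-7 m⁻¹ × 120 m = 8.64 × 10^-5
A = 3.7 km² = 3.7 × 10^6 m²
Δh = 31.1 ft = 9.479 m
ΔV = S × A × Δh = 8.64 × 10^-5 × 3.7 × 10^6 m² × 9.479 m = 3030 m³

ΔV ≈ 3030 m³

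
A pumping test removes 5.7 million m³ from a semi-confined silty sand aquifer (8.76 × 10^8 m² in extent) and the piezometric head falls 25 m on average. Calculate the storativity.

S ≈ 2.6 × 10^-4

ΔV = 5.7 million m³ = 5.7 × 10^6 m³
S = ΔV / (A × Δh) = 5.7 × 10^6 m³ / (8.76 × 10^8 m² × 25 m) = 2.603 × 10^-4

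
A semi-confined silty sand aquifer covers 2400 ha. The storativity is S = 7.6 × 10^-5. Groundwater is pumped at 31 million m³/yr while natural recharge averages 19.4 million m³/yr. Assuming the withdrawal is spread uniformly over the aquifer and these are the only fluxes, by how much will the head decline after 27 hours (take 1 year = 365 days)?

A = 2400 ha = 2.4 × 10^7 m²
Net abstraction = 31 − 19.4 = 11.6 million m³/yr
Q_net = 11.6 million m³/yr = 31780 m³/d
t = 27 hours = 1.125 d
ΔV = Q × t = 31780 m³/d × 1.125 d = 35750 m³
Δh = ΔV / (S × A) = 35750 / (7.6 × 10^-5 × 2.4 × 10^7) = 19.6 m

Δh ≈ 19.6 m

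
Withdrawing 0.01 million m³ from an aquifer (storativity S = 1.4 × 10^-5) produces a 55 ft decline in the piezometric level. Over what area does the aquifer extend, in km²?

A ≈ 42.6 km²

Δh = 55 ft = 16.76 m
ΔV = 0.01 million m³ = 10000 m³
A = ΔV / (S × Δh) = 10000 / (1.4 × 10^-5 × 16.76) = 4.261 × 10^7 m²
A = 4.261 × 10^7 m² = 42.61 km²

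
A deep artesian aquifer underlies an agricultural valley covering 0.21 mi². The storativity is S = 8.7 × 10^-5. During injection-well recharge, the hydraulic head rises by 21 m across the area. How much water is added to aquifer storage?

ΔV ≈ 994 m³

A = 0.21 mi² = 5.439 × 10^5 m²
ΔV = S × A × Δh = 8.7 × 10^-5 × 5.439 × 10^5 m² × 21 m = 993.7 m³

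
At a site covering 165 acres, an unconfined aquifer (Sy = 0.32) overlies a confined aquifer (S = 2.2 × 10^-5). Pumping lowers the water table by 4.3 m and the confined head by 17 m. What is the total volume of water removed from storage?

ΔV ≈ 9.19 × 10^5 m³

A = 165 acres = 6.677 × 10^5 m²
Unconfined: ΔV_u = Sy × A × Δh_u = 0.32 × 6.677 × 10^5 × 4.3 = 9.188 × 10^5 m³
Confined: ΔV_c = S × A × Δh_c = 2.2 × 10^-5 × 6.677 × 10^5 × 17 = 249.7 m³
Total ΔV = 9.188 × 10^5 + 249.7 = 9.19 × 10^5 m³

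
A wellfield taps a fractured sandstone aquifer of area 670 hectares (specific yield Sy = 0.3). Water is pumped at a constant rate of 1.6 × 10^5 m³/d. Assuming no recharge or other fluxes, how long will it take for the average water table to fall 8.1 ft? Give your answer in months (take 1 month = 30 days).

A = 670 hectares = 6.7 × 10^6 m²
Δh = 8.1 ft = 2.469 m
ΔV = Sy × A × Δh = 0.3 × 6.7 × 10^6 × 2.469 = 4.962 × 10^6 m³
t = ΔV / Q = 4.962 × 10^6 m³ / 1.6 × 10^5 m³/d = 31.02 d
t = 31.02 d ≈ 1.034 months

t ≈ 1.03 months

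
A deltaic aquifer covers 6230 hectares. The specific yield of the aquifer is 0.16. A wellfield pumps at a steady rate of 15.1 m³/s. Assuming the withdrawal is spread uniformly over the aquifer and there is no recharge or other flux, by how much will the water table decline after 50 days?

Δh ≈ 6.54 m

A = 6230 hectares = 6.23 × 10^7 m²
Q = 15.1 m³/s = 1.305 × 10^6 m³/d
ΔV = Q × t = 1.305 × 10^6 m³/d × 50 d = 6.523 × 10^7 m³
Δh = ΔV / (Sy × A) = 6.523 × 10^7 / (0.16 × 6.23 × 10^7) = 6.544 m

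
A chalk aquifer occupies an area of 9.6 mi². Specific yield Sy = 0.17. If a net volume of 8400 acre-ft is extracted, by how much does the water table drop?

A = 9.6 mi² = 2.486 × 10^7 m²
ΔV = 8400 acre-ft = 1.036 × 10^7 m³
Δh = ΔV / (Sy × A) = 1.036 × 10^7 m³ / (0.17 × 2.486 × 10^7 m²) = 2.451 m

Δh ≈ 2.45 m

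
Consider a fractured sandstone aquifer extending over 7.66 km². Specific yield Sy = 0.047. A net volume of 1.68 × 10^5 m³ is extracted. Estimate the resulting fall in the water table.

Δh ≈ 0.467 m

A = 7.66 km² = 7.66 × 10^6 m²
Δh = ΔV / (Sy × A) = 1.68 × 10^5 m³ / (0.047 × 7.66 × 10^6 m²) = 0.4666 m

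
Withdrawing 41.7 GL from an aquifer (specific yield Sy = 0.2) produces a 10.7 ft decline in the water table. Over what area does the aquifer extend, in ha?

A ≈ 6390 ha

Δh = 10.7 ft = 3.261 m
ΔV = 41.7 GL = 4.17 × 10^7 m³
A = ΔV / (Sy × Δh) = 4.17 × 10^7 / (0.2 × 3.261) = 6.393 × 10^7 m²
A = 6.393 × 10^7 m² = 6393 ha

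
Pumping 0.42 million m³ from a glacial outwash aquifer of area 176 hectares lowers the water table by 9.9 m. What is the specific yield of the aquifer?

Sy ≈ 0.024

A = 176 hectares = 1.76 × 10^6 m²
ΔV = 0.42 million m³ = 4.2 × 10^5 m³
Sy = ΔV / (A × Δh) = 4.2 × 10^5 m³ / (1.76 × 10^6 m² × 9.9 m) = 0.0241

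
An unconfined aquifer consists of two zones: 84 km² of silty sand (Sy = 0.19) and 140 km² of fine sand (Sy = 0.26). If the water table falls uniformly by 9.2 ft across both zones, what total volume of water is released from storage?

ΔV ≈ 1.47 × 10^8 m³

A₁ = 84 km² = 8.4 × 10^7 m²; A₂ = 140 km² = 1.4 × 10^8 m²
Δh = 9.2 ft = 2.804 m
ΔV₁ = 0.19 × 8.4 × 10^7 × 2.804 = 4.475 × 10^7 m³
ΔV₂ = 0.26 × 1.4 × 10^8 × 2.804 = 1.021 × 10^8 m³
ΔV = ΔV₁ + ΔV₂ = 1.468 × 10^8 m³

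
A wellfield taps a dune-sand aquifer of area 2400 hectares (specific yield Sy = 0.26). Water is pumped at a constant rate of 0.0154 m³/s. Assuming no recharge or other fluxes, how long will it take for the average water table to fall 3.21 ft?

A = 2400 hectares = 2.4 × 10^7 m²
Δh = 3.21 ft = 0.9784 m
ΔV = Sy × A × Δh = 0.26 × 2.4 × 10^7 × 0.9784 = 6.105 × 10^6 m³
Q = 0.0154 m³/s = 1331 m³/d
t = ΔV / Q = 6.105 × 10^6 m³ / 1331 m³/d = 4588 d

t ≈ 4590 days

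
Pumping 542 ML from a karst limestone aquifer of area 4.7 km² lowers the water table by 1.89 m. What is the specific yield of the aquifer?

Sy ≈ 0.061

A = 4.7 km² = 4.7 × 10^6 m²
ΔV = 542 ML = 5.42 × 10^5 m³
Sy = ΔV / (A × Δh) = 5.42 × 10^5 m³ / (4.7 × 10^6 m² × 1.89 m) = 0.06102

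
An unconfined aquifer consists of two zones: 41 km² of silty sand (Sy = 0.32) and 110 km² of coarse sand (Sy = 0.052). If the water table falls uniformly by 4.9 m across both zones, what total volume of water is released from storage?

A₁ = 41 km² = 4.1 × 10^7 m²; A₂ = 110 km² = 1.1 × 10^8 m²
ΔV₁ = 0.32 × 4.1 × 10^7 × 4.9 = 6.429 × 10^7 m³
ΔV₂ = 0.052 × 1.1 × 10^8 × 4.9 = 2.803 × 10^7 m³
ΔV = ΔV₁ + ΔV₂ = 9.232 × 10^7 m³

ΔV ≈ 9.23 × 10^7 m³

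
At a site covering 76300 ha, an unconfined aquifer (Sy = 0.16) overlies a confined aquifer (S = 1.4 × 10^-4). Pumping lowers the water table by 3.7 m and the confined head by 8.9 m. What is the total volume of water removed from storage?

ΔV ≈ 4.53 × 10^8 m³

A = 76300 ha = 7.63 × 10^8 m²
Unconfined: ΔV_u = Sy × A × Δh_u = 0.16 × 7.63 × 10^8 × 3.7 = 4.517 × 10^8 m³
Confined: ΔV_c = S × A × Δh_c = 1.4 × 10^-4 × 7.63 × 10^8 × 8.9 = 9.507 × 10^5 m³
Total ΔV = 4.517 × 10^8 + 9.507 × 10^5 = 4.526 × 10^8 m³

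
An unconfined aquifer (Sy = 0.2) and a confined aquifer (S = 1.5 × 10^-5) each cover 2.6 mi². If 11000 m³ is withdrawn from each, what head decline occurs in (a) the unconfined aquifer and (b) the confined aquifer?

A = 2.6 mi² = 6.734 × 10^6 m²
Unconfined: Δh_u = ΔV/(Sy·A) = 11000/(0.2 × 6.734 × 10^6) = 0.008168 m
Confined: Δh_c = ΔV/(S·A) = 11000/(1.5 × 10^-5 × 6.734 × 10^6) = 108.9 m

Δh_u ≈ 0.00817 m; Δh_c ≈ 109 m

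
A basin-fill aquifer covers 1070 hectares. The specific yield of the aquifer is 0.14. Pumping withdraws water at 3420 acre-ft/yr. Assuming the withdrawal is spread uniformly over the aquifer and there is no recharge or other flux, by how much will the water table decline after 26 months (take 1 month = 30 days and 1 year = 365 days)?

Δh ≈ 6.02 m

A = 1070 hectares = 1.07 × 10^7 m²
Q = 3420 acre-ft/yr = 11560 m³/d
t = 26 months = 780 d
ΔV = Q × t = 11560 m³/d × 780 d = 9.015 × 10^6 m³
Δh = ΔV / (Sy × A) = 9.015 × 10^6 / (0.14 × 1.07 × 10^7) = 6.018 m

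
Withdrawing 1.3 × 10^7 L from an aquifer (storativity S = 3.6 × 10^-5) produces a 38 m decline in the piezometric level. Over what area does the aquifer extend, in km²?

ΔV = 1.3 × 10^7 L = 13000 m³
A = ΔV / (S × Δh) = 13000 / (3.6 × 10^-5 × 38) = 9.503 × 10^6 m²
A = 9.503 × 10^6 m² = 9.503 km²

A ≈ 9.5 km²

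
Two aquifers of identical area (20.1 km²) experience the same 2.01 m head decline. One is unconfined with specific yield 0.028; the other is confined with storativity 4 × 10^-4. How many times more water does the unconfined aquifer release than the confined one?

ΔV_u / ΔV_c ≈ 70

A = 20.1 km² = 2.01 × 10^7 m²
Unconfined: ΔV_u = Sy × A × Δh = 0.028 × 2.01 × 10^7 × 2.01 = 1.131 × 10^6 m³
Confined: ΔV_c = S × A × Δh = 4 × 10^-4 × 2.01 × 10^7 × 2.01 = 16160 m³
Ratio = ΔV_u / ΔV_c = Sy / S = 0.028 / 4 × 10^-4 = 70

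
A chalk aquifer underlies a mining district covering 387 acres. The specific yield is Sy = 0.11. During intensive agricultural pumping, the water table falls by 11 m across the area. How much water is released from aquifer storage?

A = 387 acres = 1.566 × 10^6 m²
ΔV = Sy × A × Δh = 0.11 × 1.566 × 10^6 m² × 11 m = 1.895 × 10^6 m³

ΔV ≈ 1.9 × 10^6 m³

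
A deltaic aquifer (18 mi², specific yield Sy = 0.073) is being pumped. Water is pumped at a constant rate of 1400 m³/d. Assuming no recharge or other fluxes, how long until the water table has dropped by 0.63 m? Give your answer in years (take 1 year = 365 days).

t ≈ 4.2 years

A = 18 mi² = 4.662 × 10^7 m²
ΔV = Sy × A × Δh = 0.073 × 4.662 × 10^7 × 0.63 = 2.144 × 10^6 m³
t = ΔV / Q = 2.144 × 10^6 m³ / 1400 m³/d = 1531 d
t = 1531 d ≈ 4.196 years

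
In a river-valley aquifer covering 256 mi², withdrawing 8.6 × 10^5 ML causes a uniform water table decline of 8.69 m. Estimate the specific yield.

Sy ≈ 0.15

A = 256 mi² = 6.63 × 10^8 m²
ΔV = 8.6 × 10^5 ML = 8.6 × 10^8 m³
Sy = ΔV / (A × Δh) = 8.6 × 10^8 m³ / (6.63 × 10^8 m² × 8.69 m) = 0.1493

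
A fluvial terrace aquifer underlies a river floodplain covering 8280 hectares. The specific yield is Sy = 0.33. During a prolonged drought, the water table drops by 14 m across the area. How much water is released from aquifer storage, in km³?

ΔV ≈ 0.383 km³

A = 8280 hectares = 8.28 × 10^7 m²
ΔV = Sy × A × Δh = 0.33 × 8.28 × 10^7 m² × 14 m = 3.825 × 10^8 m³
ΔV = 3.825 × 10^8 m³ = 0.3825 km³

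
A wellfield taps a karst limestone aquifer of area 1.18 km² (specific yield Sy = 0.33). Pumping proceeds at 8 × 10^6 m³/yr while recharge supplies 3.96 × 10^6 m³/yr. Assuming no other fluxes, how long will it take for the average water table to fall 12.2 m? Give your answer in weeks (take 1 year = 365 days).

A = 1.18 km² = 1.18 × 10^6 m²
ΔV = Sy × A × Δh = 0.33 × 1.18 × 10^6 × 12.2 = 4.751 × 10^6 m³
Net withdrawal = 8 × 10^6 − 3.96 × 10^6 = 4.04 × 10^6 m³/yr = 11070 m³/d
t = ΔV / Q = 4.751 × 10^6 m³ / 11070 m³/d = 429.2 d
t = 429.2 d ≈ 61.32 weeks

t ≈ 61.3 weeks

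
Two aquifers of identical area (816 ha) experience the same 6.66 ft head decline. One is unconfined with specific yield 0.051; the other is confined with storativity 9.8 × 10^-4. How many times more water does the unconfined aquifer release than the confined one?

A = 816 ha = 8.16 × 10^6 m²
Δh = 6.66 ft = 2.03 m
Unconfined: ΔV_u = Sy × A × Δh = 0.051 × 8.16 × 10^6 × 2.03 = 8.448 × 10^5 m³
Confined: ΔV_c = S × A × Δh = 9.8 × 10^-4 × 8.16 × 10^6 × 2.03 = 16230 m³
Ratio = ΔV_u / ΔV_c = Sy / S = 0.051 / 9.8 × 10^-4 = 52.04

ΔV_u / ΔV_c ≈ 52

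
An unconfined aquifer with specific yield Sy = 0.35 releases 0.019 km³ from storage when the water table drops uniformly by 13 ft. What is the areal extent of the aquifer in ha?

Δh = 13 ft = 3.962 m
ΔV = 0.019 km³ = 1.9 × 10^7 m³
A = ΔV / (Sy × Δh) = 1.9 × 10^7 / (0.35 × 3.962) = 1.37 × 10^7 m²
A = 1.37 × 10^7 m² = 1370 ha

A ≈ 1370 ha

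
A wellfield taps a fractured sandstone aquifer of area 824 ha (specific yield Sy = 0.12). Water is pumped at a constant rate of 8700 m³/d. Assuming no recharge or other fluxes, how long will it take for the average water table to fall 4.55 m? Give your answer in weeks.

t ≈ 73.9 weeks

A = 824 ha = 8.24 × 10^6 m²
ΔV = Sy × A × Δh = 0.12 × 8.24 × 10^6 × 4.55 = 4.499 × 10^6 m³
t = ΔV / Q = 4.499 × 10^6 m³ / 8700 m³/d = 517.1 d
t = 517.1 d ≈ 73.88 weeks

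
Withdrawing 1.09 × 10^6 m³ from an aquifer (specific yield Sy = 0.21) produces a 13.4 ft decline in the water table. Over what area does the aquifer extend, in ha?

Δh = 13.4 ft = 4.084 m
A = ΔV / (Sy × Δh) = 1.09 × 10^6 / (0.21 × 4.084) = 1.271 × 10^6 m²
A = 1.271 × 10^6 m² = 127.1 ha

A ≈ 127 ha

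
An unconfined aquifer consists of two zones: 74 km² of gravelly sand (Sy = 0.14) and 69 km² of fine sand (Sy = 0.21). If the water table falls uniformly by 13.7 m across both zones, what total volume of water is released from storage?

ΔV ≈ 3.4 × 10^8 m³

A₁ = 74 km² = 7.4 × 10^7 m²; A₂ = 69 km² = 6.9 × 10^7 m²
ΔV₁ = 0.14 × 7.4 × 10^7 × 13.7 = 1.419 × 10^8 m³
ΔV₂ = 0.21 × 6.9 × 10^7 × 13.7 = 1.985 × 10^8 m³
ΔV = ΔV₁ + ΔV₂ = 3.404 × 10^8 m³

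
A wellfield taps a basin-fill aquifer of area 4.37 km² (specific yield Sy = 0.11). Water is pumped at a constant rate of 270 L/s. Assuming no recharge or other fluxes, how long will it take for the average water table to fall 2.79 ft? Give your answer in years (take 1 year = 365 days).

t ≈ 0.048 years

A = 4.37 km² = 4.37 × 10^6 m²
Δh = 2.79 ft = 0.8504 m
ΔV = Sy × A × Δh = 0.11 × 4.37 × 10^6 × 0.8504 = 4.088 × 10^5 m³
Q = 270 L/s = 23330 m³/d
t = ΔV / Q = 4.088 × 10^5 m³ / 23330 m³/d = 17.52 d
t = 17.52 d ≈ 0.04801 years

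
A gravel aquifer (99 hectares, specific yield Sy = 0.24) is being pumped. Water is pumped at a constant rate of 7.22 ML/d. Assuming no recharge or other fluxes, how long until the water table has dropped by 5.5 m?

A = 99 hectares = 9.9 × 10^5 m²
ΔV = Sy × A × Δh = 0.24 × 9.9 × 10^5 × 5.5 = 1.307 × 10^6 m³
Q = 7.22 ML/d = 7220 m³/d
t = ΔV / Q = 1.307 × 10^6 m³ / 7220 m³/d = 181 d

t ≈ 181 days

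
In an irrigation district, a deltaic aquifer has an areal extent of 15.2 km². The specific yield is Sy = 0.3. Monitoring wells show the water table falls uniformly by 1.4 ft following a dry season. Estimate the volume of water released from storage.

A = 15.2 km² = 1.52 × 10^7 m²
Δh = 1.4 ft = 0.4267 m
ΔV = Sy × A × Δh = 0.3 × 1.52 × 10^7 m² × 0.4267 m = 1.946 × 10^6 m³

ΔV ≈ 1.95 × 10^6 m³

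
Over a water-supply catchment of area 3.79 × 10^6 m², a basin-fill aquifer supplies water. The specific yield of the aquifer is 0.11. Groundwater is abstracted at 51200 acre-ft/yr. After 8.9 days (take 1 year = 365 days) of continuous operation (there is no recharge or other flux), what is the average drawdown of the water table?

Q = 51200 acre-ft/yr = 1.73 × 10^5 m³/d
ΔV = Q × t = 1.73 × 10^5 m³/d × 8.9 d = 1.54 × 10^6 m³
Δh = ΔV / (Sy × A) = 1.54 × 10^6 / (0.11 × 3.79 × 10^6) = 3.694 m

Δh ≈ 3.69 m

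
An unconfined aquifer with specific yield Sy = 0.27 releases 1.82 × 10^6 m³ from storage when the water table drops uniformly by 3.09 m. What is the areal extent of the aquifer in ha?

A = ΔV / (Sy × Δh) = 1.82 × 10^6 / (0.27 × 3.09) = 2.181 × 10^6 m²
A = 2.181 × 10^6 m² = 218.1 ha

A ≈ 218 ha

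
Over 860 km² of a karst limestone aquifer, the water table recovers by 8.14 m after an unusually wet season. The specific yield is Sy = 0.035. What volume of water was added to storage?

ΔV ≈ 2.45 × 10^8 m³

A = 860 km² = 8.6 × 10^8 m²
ΔV = Sy × A × Δh = 0.035 × 8.6 × 10^8 m² × 8.14 m = 2.45 × 10^8 m³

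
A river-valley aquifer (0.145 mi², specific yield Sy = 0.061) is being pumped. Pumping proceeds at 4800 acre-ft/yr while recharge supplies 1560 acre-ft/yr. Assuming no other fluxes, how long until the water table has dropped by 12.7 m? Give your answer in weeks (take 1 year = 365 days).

t ≈ 3.8 weeks

A = 0.145 mi² = 3.755 × 10^5 m²
ΔV = Sy × A × Δh = 0.061 × 3.755 × 10^5 × 12.7 = 2.909 × 10^5 m³
Net withdrawal = 4800 − 1560 = 3240 acre-ft/yr = 10950 m³/d
t = ΔV / Q = 2.909 × 10^5 m³ / 10950 m³/d = 26.57 d
t = 26.57 d ≈ 3.796 weeks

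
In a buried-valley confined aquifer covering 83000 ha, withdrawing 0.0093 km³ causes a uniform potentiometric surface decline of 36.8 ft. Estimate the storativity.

A = 83000 ha = 8.3 × 10^8 m²
Δh = 36.8 ft = 11.22 m
ΔV = 0.0093 km³ = 9.3 × 10^6 m³
S = ΔV / (A × Δh) = 9.3 × 10^6 m³ / (8.3 × 10^8 m² × 11.22 m) = 9.989 × 10^-4

S ≈ 1 × 10^-3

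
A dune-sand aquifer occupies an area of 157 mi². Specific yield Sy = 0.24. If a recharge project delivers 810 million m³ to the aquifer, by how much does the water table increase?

Δh ≈ 8.3 m

A = 157 mi² = 4.066 × 10^8 m²
ΔV = 810 million m³ = 8.1 × 10^8 m³
Δh = ΔV / (Sy × A) = 8.1 × 10^8 m³ / (0.24 × 4.066 × 10^8 m²) = 8.3 m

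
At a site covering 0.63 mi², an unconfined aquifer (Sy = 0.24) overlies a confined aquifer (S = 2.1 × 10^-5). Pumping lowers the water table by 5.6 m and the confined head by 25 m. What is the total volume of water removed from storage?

ΔV ≈ 2.19 × 10^6 m³

A = 0.63 mi² = 1.632 × 10^6 m²
Unconfined: ΔV_u = Sy × A × Δh_u = 0.24 × 1.632 × 10^6 × 5.6 = 2.193 × 10^6 m³
Confined: ΔV_c = S × A × Δh_c = 2.1 × 10^-5 × 1.632 × 10^6 × 25 = 856.6 m³
Total ΔV = 2.193 × 10^6 + 856.6 = 2.194 × 10^6 m³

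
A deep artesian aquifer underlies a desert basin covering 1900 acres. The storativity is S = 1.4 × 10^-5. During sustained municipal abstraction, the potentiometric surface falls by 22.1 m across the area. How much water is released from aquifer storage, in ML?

ΔV ≈ 2.38 ML

A = 1900 acres = 7.689 × 10^6 m²
ΔV = S × A × Δh = 1.4 × 10^-5 × 7.689 × 10^6 m² × 22.1 m = 2379 m³
ΔV = 2379 m³ = 2.379 ML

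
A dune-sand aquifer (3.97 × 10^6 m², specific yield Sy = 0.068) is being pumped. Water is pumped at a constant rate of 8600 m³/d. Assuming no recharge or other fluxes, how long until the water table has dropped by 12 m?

t ≈ 377 days

ΔV = Sy × A × Δh = 0.068 × 3.97 × 10^6 × 12 = 3.24 × 10^6 m³
t = ΔV / Q = 3.24 × 10^6 m³ / 8600 m³/d = 376.7 d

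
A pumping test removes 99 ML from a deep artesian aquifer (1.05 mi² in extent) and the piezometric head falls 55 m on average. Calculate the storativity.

S ≈ 6.6 × 10^-4

A = 1.05 mi² = 2.719 × 10^6 m²
ΔV = 99 ML = 99000 m³
S = ΔV / (A × Δh) = 99000 m³ / (2.719 × 10^6 m² × 55 m) = 6.619 × 10^-4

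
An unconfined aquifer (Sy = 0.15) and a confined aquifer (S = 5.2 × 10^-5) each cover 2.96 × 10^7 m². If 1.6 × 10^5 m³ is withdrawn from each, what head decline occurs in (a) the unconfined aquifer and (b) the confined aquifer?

Unconfined: Δh_u = ΔV/(Sy·A) = 1.6 × 10^5/(0.15 × 2.96 × 10^7) = 0.03604 m
Confined: Δh_c = ΔV/(S·A) = 1.6 × 10^5/(5.2 × 10^-5 × 2.96 × 10^7) = 104 m

Δh_u ≈ 0.036 m; Δh_c ≈ 104 m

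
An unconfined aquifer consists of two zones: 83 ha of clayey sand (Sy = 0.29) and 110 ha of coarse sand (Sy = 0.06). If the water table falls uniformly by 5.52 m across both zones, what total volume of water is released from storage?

ΔV ≈ 1.69 × 10^6 m³

A₁ = 83 ha = 8.3 × 10^5 m²; A₂ = 110 ha = 1.1 × 10^6 m²
ΔV₁ = 0.29 × 8.3 × 10^5 × 5.52 = 1.329 × 10^6 m³
ΔV₂ = 0.06 × 1.1 × 10^6 × 5.52 = 3.643 × 10^5 m³
ΔV = ΔV₁ + ΔV₂ = 1.693 × 10^6 m³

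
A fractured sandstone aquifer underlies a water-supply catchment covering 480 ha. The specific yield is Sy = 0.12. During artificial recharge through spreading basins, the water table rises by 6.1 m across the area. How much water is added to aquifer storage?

ΔV ≈ 3.51 × 10^6 m³

A = 480 ha = 4.8 × 10^6 m²
ΔV = Sy × A × Δh = 0.12 × 4.8 × 10^6 m² × 6.1 m = 3.514 × 10^6 m³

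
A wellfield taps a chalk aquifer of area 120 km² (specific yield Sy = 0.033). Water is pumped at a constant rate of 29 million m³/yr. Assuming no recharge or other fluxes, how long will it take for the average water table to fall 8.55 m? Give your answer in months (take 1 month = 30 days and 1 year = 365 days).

t ≈ 14.2 months

A = 120 km² = 1.2 × 10^8 m²
ΔV = Sy × A × Δh = 0.033 × 1.2 × 10^8 × 8.55 = 3.386 × 10^7 m³
Q = 29 million m³/yr = 79450 m³/d
t = ΔV / Q = 3.386 × 10^7 m³ / 79450 m³/d = 426.1 d
t = 426.1 d ≈ 14.2 months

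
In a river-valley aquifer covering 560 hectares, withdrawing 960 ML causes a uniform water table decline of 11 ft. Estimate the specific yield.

Sy ≈ 0.051

A = 560 hectares = 5.6 × 10^6 m²
Δh = 11 ft = 3.353 m
ΔV = 960 ML = 9.6 × 10^5 m³
Sy = ΔV / (A × Δh) = 9.6 × 10^5 m³ / (5.6 × 10^6 m² × 3.353 m) = 0.05113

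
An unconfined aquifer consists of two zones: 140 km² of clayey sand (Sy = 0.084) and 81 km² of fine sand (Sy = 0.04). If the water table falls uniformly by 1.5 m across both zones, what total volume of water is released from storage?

ΔV ≈ 2.25 × 10^7 m³

A₁ = 140 km² = 1.4 × 10^8 m²; A₂ = 81 km² = 8.1 × 10^7 m²
ΔV₁ = 0.084 × 1.4 × 10^8 × 1.5 = 1.764 × 10^7 m³
ΔV₂ = 0.04 × 8.1 × 10^7 × 1.5 = 4.86 × 10^6 m³
ΔV = ΔV₁ + ΔV₂ = 2.25 × 10^7 m³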